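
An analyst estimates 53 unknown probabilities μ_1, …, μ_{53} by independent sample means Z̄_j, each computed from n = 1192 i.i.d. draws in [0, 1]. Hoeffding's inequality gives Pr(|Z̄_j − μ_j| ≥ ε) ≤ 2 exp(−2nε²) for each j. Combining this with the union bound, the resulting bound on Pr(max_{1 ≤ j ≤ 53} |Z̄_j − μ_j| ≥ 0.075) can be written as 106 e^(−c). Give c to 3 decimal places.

13.410

Union bound over the 53 events: Pr(max_{1 ≤ j ≤ 53} |Z̄_j − μ_j| ≥ 0.075) ≤ 53·2·exp(−2nε²) = 106 exp(−2·1192·0.075²).
So c = 2·1192·0.075² = 13.4100.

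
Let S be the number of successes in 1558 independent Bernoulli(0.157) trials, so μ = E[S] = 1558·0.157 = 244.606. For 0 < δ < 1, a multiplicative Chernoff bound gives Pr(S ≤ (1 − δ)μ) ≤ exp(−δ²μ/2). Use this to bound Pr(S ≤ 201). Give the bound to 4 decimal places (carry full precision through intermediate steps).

Write 201 = (1 − δ)μ, so δ = 1 − 201/244.606 = 0.1782704…
Then the exponent is δ²μ/2 = (μ − 201)²/(2μ) = 3.886829.
Bound = exp(−3.886829) = 0.02051.

0.0205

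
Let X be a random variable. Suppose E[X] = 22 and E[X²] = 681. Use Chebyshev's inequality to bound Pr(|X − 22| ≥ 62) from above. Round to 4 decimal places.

0.0512

Var(X) = E[X²] − (E[X])² = 681 − 484 = 197.
Chebyshev's inequality: Pr(|X − μ| ≥ t) ≤ Var(X)/t² = 197/3844 = 0.0512.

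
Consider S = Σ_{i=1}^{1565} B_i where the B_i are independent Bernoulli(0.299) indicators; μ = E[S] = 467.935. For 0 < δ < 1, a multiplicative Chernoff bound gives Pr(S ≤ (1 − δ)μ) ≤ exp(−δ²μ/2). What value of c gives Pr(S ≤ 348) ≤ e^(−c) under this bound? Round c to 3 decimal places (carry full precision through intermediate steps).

15.370

Write 348 = (1 − δ)μ, so δ = 1 − 348/467.935 = 0.256307…
Then the exponent is δ²μ/2 = (μ − 348)²/(2μ) = 15.370088.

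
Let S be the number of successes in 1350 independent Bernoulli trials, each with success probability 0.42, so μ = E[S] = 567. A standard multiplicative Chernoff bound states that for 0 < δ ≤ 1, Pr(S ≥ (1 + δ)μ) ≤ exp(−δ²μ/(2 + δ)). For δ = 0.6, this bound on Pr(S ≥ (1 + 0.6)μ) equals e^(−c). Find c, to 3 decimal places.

c = δ²μ/(2 + δ) = 0.6²·567/(2 + 0.6) = 78.5077.

78.508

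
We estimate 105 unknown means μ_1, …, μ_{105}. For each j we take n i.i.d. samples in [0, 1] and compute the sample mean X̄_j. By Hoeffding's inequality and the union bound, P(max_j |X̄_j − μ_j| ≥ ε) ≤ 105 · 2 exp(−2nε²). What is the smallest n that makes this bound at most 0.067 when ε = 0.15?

Need 2·105·exp(−2nε²) ≤ 0.067, i.e. exp(−2nε²) ≤ 0.067/210.
So 2nε² ≥ ln(210/0.067) = 8.050170.
Hence n ≥ 8.050170/(2·0.15²) = 178.893.
The smallest integer n is 179.

179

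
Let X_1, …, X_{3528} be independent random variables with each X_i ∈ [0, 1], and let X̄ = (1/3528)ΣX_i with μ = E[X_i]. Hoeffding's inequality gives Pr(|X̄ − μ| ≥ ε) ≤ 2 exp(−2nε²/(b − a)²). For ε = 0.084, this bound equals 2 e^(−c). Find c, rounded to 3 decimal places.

c = 2nε²/(b − a)² = 2·3528·0.084² / 1² = 49.7871.

49.787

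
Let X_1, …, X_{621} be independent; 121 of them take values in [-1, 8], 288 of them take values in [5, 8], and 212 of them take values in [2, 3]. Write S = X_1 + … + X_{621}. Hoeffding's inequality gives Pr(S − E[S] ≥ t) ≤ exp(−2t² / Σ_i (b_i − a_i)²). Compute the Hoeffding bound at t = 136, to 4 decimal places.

0.0531

Σ(b_i − a_i)² = 121·9² + 288·3² + 212·1² = 12605.
Exponent = 2·136² / 12605 = 2.93471.
Bound = exp(−2.93471) = 0.05315.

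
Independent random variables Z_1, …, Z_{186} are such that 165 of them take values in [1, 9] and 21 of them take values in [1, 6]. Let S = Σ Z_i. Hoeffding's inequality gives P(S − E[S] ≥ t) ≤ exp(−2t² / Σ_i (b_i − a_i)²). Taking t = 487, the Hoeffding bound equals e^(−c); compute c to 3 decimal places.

42.791

Σ(b_i − a_i)² = 165·8² + 21·5² = 11085.
c = 2t² / 11085 = 2·487² / 11085 = 42.7910.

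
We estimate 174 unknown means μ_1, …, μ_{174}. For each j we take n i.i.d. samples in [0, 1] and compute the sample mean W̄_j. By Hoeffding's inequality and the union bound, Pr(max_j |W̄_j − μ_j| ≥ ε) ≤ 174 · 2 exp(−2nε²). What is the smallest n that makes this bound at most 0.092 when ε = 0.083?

Need 2·174·exp(−2nε²) ≤ 0.092, i.e. exp(−2nε²) ≤ 0.092/348.
So 2nε² ≥ ln(348/0.092) = 8.238169.
Hence n ≥ 8.238169/(2·0.083²) = 597.922.
The smallest integer n is 598.

598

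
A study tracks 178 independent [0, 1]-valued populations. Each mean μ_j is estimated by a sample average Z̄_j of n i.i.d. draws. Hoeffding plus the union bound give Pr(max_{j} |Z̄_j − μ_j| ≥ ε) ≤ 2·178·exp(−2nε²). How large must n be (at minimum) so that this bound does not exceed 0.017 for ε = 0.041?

Need 2·178·exp(−2nε²) ≤ 0.017, i.e. exp(−2nε²) ≤ 0.017/356.
So 2nε² ≥ ln(356/0.017) = 9.949473.
Hence n ≥ 9.949473/(2·0.041²) = 2959.391.
The smallest integer n is 2960.

2960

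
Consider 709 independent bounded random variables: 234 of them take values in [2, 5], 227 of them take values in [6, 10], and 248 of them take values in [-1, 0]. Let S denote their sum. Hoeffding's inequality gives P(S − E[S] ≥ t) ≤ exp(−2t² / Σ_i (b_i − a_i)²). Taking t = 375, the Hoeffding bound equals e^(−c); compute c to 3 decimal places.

46.985

Σ(b_i − a_i)² = 234·3² + 227·4² + 248·1² = 5986.
c = 2t² / 5986 = 2·375² / 5986 = 46.9846.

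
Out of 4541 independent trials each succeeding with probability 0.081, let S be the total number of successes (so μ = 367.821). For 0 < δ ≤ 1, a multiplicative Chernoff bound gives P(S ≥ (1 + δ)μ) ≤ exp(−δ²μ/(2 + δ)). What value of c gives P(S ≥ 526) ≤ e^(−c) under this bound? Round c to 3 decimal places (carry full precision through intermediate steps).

27.993

Write 526 = (1 + δ)μ, so δ = 526/367.821 − 1 = 0.4300434…
Then the exponent is δ²μ/(2 + δ) = (526 − μ)² / (μ·(2 + δ)) = 27.992849.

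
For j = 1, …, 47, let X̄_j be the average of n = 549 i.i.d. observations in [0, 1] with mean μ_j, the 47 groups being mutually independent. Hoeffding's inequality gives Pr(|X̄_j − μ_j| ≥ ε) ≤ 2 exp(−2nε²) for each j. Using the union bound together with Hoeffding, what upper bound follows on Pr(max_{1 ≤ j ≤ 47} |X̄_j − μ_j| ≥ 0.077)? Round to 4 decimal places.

0.1399

Per-experiment Hoeffding bound: 2·exp(−2·549·0.077²) = 2·exp(−6.51004) = 0.0029768.
Union bound over 47 events: 47·0.0029768 = 0.13991.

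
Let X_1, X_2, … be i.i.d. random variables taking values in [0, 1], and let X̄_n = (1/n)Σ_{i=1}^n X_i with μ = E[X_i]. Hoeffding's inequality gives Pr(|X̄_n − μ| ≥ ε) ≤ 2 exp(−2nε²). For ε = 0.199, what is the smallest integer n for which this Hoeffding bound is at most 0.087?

40

Require 2·exp(−2nε²) ≤ 0.087, i.e. 2nε² ≥ ln(2/0.087) = 3.134994.
So n ≥ 3.134994 / (2·0.199²) = 39.582.
The smallest integer n is 40.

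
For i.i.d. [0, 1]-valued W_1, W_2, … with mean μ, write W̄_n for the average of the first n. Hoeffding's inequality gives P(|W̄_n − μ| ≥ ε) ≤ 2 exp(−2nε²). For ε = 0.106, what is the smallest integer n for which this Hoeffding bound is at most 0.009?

Require 2·exp(−2nε²) ≤ 0.009, i.e. 2nε² ≥ ln(2/0.009) = 5.403678.
So n ≥ 5.403678 / (2·0.106²) = 240.463.
The smallest integer n is 241.

241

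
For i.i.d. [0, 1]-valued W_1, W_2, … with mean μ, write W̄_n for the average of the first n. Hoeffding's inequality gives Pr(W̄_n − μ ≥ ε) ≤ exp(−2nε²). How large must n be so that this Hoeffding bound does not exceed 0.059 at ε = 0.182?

Require exp(−2nε²) ≤ 0.059, i.e. 2nε² ≥ ln(1/0.059) = 2.830218.
So n ≥ 2.830218 / (2·0.182²) = 42.722.
The smallest integer n is 43.

43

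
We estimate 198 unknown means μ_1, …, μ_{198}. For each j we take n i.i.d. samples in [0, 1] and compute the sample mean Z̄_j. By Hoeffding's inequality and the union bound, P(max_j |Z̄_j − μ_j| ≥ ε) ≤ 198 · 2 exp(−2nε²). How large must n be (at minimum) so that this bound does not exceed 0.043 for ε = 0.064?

Need 2·198·exp(−2nε²) ≤ 0.043, i.e. exp(−2nε²) ≤ 0.043/396.
So 2nε² ≥ ln(396/0.043) = 9.127969.
Hence n ≥ 9.127969/(2·0.064²) = 1114.254.
The smallest integer n is 1115.

1115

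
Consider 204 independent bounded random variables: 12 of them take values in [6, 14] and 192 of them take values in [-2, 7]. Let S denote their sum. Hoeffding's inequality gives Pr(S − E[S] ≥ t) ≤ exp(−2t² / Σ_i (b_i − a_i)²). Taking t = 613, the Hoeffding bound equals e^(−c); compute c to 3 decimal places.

46.050

Σ(b_i − a_i)² = 12·8² + 192·9² = 16320.
c = 2t² / 16320 = 2·613² / 16320 = 46.0501.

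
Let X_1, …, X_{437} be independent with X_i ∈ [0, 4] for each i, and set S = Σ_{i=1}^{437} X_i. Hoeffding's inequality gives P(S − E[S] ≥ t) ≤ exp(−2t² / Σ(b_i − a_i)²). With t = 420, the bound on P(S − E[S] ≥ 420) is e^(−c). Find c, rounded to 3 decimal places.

50.458

Σ(b_i − a_i)² = 437·(4)² = 6992.
c = 2t²/6992 = 2·420²/6992 = 50.4577.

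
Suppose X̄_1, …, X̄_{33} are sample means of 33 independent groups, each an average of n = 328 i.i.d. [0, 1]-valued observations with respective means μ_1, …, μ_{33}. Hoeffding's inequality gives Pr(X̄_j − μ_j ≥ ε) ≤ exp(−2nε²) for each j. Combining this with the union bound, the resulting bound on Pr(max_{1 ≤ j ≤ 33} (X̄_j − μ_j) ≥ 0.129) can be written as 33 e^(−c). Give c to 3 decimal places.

10.916

Union bound over the 33 events: Pr(max_{1 ≤ j ≤ 33} (X̄_j − μ_j) ≥ 0.129) ≤ 33·exp(−2nε²) = 33 exp(−2·328·0.129²).
So c = 2·328·0.129² = 10.9165.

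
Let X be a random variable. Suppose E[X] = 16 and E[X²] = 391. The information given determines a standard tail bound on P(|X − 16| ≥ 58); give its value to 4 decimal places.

0.0401

The first two moments determine the variance, so Chebyshev's inequality is the sharpest standard bound available.
Var(X) = E[X²] − (E[X])² = 391 − 256 = 135.
Chebyshev's inequality: P(|X − μ| ≥ t) ≤ Var(X)/t² = 135/3364 = 0.0401.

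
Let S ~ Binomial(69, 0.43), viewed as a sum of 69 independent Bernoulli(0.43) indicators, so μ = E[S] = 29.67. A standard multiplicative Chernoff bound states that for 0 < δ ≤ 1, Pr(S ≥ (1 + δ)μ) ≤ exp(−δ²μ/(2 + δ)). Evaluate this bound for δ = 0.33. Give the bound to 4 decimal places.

Exponent = δ²μ/(2 + δ) = 0.33²·29.67/2.33 = 1.3867.
Bound = exp(−1.3867) = 0.24989.

0.2499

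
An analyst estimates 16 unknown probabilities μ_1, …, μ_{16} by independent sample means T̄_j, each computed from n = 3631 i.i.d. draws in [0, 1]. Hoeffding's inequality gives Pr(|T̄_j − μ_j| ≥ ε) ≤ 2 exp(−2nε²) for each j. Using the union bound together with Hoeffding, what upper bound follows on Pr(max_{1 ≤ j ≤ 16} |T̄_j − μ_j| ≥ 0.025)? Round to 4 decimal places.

Per-experiment Hoeffding bound: 2·exp(−2·3631·0.025²) = 2·exp(−4.53875) = 0.021374.
Union bound over 16 events: 16·0.021374 = 0.34198.

0.3420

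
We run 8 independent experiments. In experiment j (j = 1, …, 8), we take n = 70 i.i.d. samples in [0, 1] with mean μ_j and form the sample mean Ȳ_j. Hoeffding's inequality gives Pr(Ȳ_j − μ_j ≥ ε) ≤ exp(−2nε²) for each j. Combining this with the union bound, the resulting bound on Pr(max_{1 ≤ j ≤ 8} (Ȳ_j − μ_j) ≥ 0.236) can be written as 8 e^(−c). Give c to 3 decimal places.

Union bound over the 8 events: Pr(max_{1 ≤ j ≤ 8} (Ȳ_j − μ_j) ≥ 0.236) ≤ 8·exp(−2nε²) = 8 exp(−2·70·0.236²).
So c = 2·70·0.236² = 7.7974.

7.797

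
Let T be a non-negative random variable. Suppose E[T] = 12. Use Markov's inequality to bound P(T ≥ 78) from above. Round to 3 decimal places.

Markov's inequality: for a non-negative random variable, P(T ≥ a) ≤ E[T]/a.
Here E[T] = 12 and a = 78, so the bound is 12/78 = 0.1538.

0.154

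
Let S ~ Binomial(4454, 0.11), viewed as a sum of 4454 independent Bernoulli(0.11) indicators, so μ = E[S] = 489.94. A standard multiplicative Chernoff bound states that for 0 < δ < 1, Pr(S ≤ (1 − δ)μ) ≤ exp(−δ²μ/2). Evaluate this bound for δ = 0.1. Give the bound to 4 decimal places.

Exponent = δ²μ/2 = 0.1²·489.94/2 = 2.4497.
Bound = exp(−2.4497) = 0.08632.

0.0863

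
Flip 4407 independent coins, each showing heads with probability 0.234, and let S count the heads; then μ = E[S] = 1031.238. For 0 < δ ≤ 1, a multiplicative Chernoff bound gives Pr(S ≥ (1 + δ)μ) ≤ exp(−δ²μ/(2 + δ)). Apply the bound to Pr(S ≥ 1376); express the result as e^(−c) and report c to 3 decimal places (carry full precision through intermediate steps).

49.376

Write 1376 = (1 + δ)μ, so δ = 1376/1031.238 − 1 = 0.3343186…
Then the exponent is δ²μ/(2 + δ) = (1376 − μ)² / (μ·(2 + δ)) = 49.376437.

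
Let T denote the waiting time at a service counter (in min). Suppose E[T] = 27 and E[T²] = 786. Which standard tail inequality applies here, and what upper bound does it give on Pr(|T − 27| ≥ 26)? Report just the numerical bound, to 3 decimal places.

The first two moments determine the variance, so Chebyshev's inequality is the sharpest standard bound available.
Var(T) = E[T²] − (E[T])² = 786 − 729 = 57.
Chebyshev's inequality: Pr(|T − μ| ≥ t) ≤ Var(T)/t² = 57/676 = 0.0843.

0.084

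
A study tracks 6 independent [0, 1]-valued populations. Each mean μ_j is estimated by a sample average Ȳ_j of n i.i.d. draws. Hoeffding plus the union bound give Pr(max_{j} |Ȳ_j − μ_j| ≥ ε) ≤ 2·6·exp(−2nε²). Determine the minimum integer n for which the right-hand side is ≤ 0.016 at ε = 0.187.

95

Need 2·6·exp(−2nε²) ≤ 0.016, i.e. exp(−2nε²) ≤ 0.016/12.
So 2nε² ≥ ln(12/0.016) = 6.620073.
Hence n ≥ 6.620073/(2·0.187²) = 94.656.
The smallest integer n is 95.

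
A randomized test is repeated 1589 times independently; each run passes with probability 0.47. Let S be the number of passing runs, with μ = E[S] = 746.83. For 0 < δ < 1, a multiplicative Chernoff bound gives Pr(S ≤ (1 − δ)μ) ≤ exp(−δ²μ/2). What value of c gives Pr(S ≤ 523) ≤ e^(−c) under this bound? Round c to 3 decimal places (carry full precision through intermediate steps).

33.542

Write 523 = (1 − δ)μ, so δ = 1 − 523/746.83 = 0.2997068…
Then the exponent is δ²μ/2 = (μ − 523)²/(2μ) = 33.541682.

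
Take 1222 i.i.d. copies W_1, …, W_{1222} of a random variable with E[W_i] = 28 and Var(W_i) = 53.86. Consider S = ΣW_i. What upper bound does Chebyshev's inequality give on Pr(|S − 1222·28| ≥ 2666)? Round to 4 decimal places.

0.0093

Var(S) = n·Var(W_i) = 1222·53.86 = 65816.92.
Chebyshev: Pr(|S − 1222·28| ≥ 2666) ≤ Var(S)/2666² = 65816.92/7107556 = 0.0093.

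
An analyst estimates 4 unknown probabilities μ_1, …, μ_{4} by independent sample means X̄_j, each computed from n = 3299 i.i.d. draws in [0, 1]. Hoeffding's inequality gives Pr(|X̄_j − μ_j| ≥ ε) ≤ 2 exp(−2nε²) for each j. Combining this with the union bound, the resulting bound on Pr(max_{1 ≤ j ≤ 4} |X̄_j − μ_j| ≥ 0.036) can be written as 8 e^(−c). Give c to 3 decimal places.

Union bound over the 4 events: Pr(max_{1 ≤ j ≤ 4} |X̄_j − μ_j| ≥ 0.036) ≤ 4·2·exp(−2nε²) = 8 exp(−2·3299·0.036²).
So c = 2·3299·0.036² = 8.5510.

8.551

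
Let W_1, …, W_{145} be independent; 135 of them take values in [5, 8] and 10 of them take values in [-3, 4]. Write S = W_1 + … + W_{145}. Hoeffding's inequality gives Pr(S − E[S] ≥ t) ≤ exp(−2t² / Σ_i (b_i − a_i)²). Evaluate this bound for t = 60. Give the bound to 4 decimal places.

Σ(b_i − a_i)² = 135·3² + 10·7² = 1705.
Exponent = 2·60² / 1705 = 4.22287.
Bound = exp(−4.22287) = 0.01466.

0.0147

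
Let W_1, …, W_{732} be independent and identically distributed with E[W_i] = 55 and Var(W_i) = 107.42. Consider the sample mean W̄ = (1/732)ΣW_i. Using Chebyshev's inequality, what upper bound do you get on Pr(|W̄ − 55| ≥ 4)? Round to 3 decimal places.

Var(W̄) = Var(W_i)/n = 107.42/732 = 0.14675.
Chebyshev: Pr(|W̄ − 55| ≥ 4) ≤ Var(W̄)/(4)² = 107.42/(732·4²) = 0.0092.

0.009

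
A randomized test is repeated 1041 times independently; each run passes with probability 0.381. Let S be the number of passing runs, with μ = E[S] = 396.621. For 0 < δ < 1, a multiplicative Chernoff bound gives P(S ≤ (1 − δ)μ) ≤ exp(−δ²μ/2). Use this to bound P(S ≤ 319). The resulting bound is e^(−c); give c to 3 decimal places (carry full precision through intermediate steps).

Write 319 = (1 − δ)μ, so δ = 1 − 319/396.621 = 0.1957057…
Then the exponent is δ²μ/2 = (μ − 319)²/(2μ) = 7.595437.

7.595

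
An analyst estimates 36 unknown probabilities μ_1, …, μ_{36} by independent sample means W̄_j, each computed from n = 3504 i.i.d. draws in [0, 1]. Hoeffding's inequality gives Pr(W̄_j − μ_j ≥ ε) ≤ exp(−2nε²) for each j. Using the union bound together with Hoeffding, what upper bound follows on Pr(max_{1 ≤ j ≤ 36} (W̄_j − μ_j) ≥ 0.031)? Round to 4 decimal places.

Per-experiment Hoeffding bound: exp(−2·3504·0.031²) = exp(−6.73469) = 0.0011889.
Union bound over 36 events: 36·0.0011889 = 0.04280.

0.0428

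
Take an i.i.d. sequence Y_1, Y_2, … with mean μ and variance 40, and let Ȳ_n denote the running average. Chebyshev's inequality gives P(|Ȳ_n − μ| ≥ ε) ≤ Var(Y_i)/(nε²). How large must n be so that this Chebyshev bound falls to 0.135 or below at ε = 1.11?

Require 40/(n·1.11²) ≤ 0.135, i.e. n ≥ 40/(0.135·1.11²) = 240.481.
The smallest integer n is 241.

241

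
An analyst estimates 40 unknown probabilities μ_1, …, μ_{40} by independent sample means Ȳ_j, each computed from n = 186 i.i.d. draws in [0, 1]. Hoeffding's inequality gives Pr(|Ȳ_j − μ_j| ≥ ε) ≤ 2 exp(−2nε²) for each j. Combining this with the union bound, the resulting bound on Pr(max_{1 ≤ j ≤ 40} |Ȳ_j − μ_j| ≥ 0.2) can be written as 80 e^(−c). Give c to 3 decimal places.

14.880

Union bound over the 40 events: Pr(max_{1 ≤ j ≤ 40} |Ȳ_j − μ_j| ≥ 0.2) ≤ 40·2·exp(−2nε²) = 80 exp(−2·186·0.2²).
So c = 2·186·0.2² = 14.8800.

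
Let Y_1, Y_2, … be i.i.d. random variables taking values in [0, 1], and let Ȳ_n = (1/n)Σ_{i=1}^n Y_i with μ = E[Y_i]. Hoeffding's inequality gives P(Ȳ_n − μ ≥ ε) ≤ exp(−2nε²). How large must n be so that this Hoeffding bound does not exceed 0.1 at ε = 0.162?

Require exp(−2nε²) ≤ 0.1, i.e. 2nε² ≥ ln(1/0.1) = 2.302585.
So n ≥ 2.302585 / (2·0.162²) = 43.869.
The smallest integer n is 44.

44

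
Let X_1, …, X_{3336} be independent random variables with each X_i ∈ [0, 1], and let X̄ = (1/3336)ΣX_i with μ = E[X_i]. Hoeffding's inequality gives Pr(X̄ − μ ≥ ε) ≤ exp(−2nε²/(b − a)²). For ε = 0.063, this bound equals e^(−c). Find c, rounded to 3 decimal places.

c = 2nε²/(b − a)² = 2·3336·0.063² / 1² = 26.4812.

26.481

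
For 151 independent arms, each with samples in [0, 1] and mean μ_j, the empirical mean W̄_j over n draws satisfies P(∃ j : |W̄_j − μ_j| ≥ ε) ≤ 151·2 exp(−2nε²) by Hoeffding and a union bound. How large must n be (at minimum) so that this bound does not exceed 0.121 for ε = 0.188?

Need 2·151·exp(−2nε²) ≤ 0.121, i.e. exp(−2nε²) ≤ 0.121/302.
So 2nε² ≥ ln(302/0.121) = 7.822392.
Hence n ≥ 7.822392/(2·0.188²) = 110.661.
The smallest integer n is 111.

111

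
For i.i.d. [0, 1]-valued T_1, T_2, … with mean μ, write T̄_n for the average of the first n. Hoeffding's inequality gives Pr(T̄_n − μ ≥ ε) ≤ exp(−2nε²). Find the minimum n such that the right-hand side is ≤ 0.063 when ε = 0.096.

Require exp(−2nε²) ≤ 0.063, i.e. 2nε² ≥ ln(1/0.063) = 2.764621.
So n ≥ 2.764621 / (2·0.096²) = 149.990.
The smallest integer n is 150.

150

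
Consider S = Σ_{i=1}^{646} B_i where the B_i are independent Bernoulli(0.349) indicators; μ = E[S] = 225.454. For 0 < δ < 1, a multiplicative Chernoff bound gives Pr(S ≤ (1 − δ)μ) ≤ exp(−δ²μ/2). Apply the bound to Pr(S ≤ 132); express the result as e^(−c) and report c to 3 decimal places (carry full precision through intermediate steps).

19.369

Write 132 = (1 − δ)μ, so δ = 1 − 132/225.454 = 0.4145147…
Then the exponent is δ²μ/2 = (μ − 132)²/(2μ) = 19.369029.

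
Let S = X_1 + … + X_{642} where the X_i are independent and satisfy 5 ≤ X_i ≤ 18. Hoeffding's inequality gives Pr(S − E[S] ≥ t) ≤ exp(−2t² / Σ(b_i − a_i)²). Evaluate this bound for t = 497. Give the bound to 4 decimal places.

Σ(b_i − a_i)² = 642·(13)² = 108498.
Exponent = 2·497²/108498 = 4.5532.
Bound = exp(−4.5532) = 0.01053.

0.0105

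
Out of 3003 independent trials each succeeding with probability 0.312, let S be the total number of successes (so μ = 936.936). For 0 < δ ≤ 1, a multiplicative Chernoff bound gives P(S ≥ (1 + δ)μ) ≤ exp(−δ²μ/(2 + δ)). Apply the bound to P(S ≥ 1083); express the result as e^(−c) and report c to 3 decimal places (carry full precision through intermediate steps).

10.562

Write 1083 = (1 + δ)μ, so δ = 1083/936.936 − 1 = 0.1558954…
Then the exponent is δ²μ/(2 + δ) = (1083 − μ)² / (μ·(2 + δ)) = 10.562063.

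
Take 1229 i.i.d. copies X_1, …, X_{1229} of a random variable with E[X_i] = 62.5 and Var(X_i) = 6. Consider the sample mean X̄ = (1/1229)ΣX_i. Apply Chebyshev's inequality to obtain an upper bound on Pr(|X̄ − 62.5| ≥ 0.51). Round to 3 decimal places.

0.019

Var(X̄) = Var(X_i)/n = 6/1229 = 0.004882.
Chebyshev: Pr(|X̄ − 62.5| ≥ 0.51) ≤ Var(X̄)/(0.51)² = 6/(1229·0.51²) = 0.0188.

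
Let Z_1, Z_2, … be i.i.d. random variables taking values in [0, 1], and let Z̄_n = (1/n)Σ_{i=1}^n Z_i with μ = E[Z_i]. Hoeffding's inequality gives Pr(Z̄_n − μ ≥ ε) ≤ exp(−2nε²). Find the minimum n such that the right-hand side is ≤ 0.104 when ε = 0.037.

Require exp(−2nε²) ≤ 0.104, i.e. 2nε² ≥ ln(1/0.104) = 2.263364.
So n ≥ 2.263364 / (2·0.037²) = 826.649.
The smallest integer n is 827.

827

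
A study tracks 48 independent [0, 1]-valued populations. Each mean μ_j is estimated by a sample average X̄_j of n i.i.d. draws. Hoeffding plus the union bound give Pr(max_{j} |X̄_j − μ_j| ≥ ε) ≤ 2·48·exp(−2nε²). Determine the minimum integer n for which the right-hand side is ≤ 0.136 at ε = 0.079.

526

Need 2·48·exp(−2nε²) ≤ 0.136, i.e. exp(−2nε²) ≤ 0.136/96.
So 2nε² ≥ ln(96/0.136) = 6.559449.
Hence n ≥ 6.559449/(2·0.079²) = 525.513.
The smallest integer n is 526.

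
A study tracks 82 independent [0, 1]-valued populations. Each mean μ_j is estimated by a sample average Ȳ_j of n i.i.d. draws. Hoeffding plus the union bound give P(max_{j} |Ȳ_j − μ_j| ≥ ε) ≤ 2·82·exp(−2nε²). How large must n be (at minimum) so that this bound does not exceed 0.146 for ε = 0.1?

Need 2·82·exp(−2nε²) ≤ 0.146, i.e. exp(−2nε²) ≤ 0.146/164.
So 2nε² ≥ ln(164/0.146) = 7.024015.
Hence n ≥ 7.024015/(2·0.1²) = 351.201.
The smallest integer n is 352.

352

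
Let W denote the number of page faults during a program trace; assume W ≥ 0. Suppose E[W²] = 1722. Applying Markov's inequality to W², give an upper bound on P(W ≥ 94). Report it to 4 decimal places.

Since W ≥ 0, the event {W ≥ 94} is the same as {W² ≥ 8836}.
Markov's inequality applied to W² gives P(W² ≥ 8836) ≤ E[W²]/8836 = 1722/8836 = 0.1949.

0.1949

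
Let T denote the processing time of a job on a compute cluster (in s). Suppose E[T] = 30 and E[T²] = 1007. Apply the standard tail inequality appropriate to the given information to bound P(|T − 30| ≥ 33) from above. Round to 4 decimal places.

0.0983

The first two moments determine the variance, so Chebyshev's inequality is the sharpest standard bound available.
Var(T) = E[T²] − (E[T])² = 1007 − 900 = 107.
Chebyshev's inequality: P(|T − μ| ≥ t) ≤ Var(T)/t² = 107/1089 = 0.0983.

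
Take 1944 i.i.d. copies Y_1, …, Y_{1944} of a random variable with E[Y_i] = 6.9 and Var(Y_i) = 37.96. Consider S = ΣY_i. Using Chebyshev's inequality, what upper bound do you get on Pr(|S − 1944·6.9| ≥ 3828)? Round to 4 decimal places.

Var(S) = n·Var(Y_i) = 1944·37.96 = 73794.24.
Chebyshev: Pr(|S − 1944·6.9| ≥ 3828) ≤ Var(S)/3828² = 73794.24/14653584 = 0.0050.

0.0050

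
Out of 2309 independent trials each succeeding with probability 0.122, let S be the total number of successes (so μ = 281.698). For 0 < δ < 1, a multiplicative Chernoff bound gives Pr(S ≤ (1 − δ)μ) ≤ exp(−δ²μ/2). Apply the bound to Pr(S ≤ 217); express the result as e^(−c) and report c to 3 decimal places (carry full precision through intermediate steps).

7.430

Write 217 = (1 − δ)μ, so δ = 1 − 217/281.698 = 0.2296715…
Then the exponent is δ²μ/2 = (μ − 217)²/(2μ) = 7.429643.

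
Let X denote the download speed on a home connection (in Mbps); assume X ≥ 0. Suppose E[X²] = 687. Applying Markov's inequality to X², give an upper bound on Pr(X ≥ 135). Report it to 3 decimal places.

0.038

Since X ≥ 0, the event {X ≥ 135} is the same as {X² ≥ 18225}.
Markov's inequality applied to X² gives Pr(X² ≥ 18225) ≤ E[X²]/18225 = 687/18225 = 0.0377.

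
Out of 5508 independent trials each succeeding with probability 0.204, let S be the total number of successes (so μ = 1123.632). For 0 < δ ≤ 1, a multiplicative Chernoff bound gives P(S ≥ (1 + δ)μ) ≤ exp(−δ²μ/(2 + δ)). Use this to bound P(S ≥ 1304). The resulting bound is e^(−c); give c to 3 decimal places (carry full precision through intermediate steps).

Write 1304 = (1 + δ)μ, so δ = 1304/1123.632 − 1 = 0.1605223…
Then the exponent is δ²μ/(2 + δ) = (1304 − μ)² / (μ·(2 + δ)) = 13.400967.

13.401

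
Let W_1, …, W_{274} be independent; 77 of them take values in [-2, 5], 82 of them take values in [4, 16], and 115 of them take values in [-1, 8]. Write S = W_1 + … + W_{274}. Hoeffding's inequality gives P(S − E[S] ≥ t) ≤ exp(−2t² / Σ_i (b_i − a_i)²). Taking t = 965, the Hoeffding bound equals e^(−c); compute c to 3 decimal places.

74.809

Σ(b_i − a_i)² = 77·7² + 82·12² + 115·9² = 24896.
c = 2t² / 24896 = 2·965² / 24896 = 74.8092.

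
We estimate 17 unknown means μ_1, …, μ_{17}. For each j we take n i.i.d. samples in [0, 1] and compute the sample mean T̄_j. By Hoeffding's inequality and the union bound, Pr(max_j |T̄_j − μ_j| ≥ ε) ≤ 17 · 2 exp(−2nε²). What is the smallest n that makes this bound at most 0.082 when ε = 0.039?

Need 2·17·exp(−2nε²) ≤ 0.082, i.e. exp(−2nε²) ≤ 0.082/34.
So 2nε² ≥ ln(34/0.082) = 6.027397.
Hence n ≥ 6.027397/(2·0.039²) = 1981.393.
The smallest integer n is 1982.

1982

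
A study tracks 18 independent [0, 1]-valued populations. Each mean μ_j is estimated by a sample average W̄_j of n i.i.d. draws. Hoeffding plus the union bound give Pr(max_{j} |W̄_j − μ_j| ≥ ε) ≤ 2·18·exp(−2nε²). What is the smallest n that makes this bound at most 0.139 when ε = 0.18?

86

Need 2·18·exp(−2nε²) ≤ 0.139, i.e. exp(−2nε²) ≤ 0.139/36.
So 2nε² ≥ ln(36/0.139) = 5.556800.
Hence n ≥ 5.556800/(2·0.18²) = 85.753.
The smallest integer n is 86.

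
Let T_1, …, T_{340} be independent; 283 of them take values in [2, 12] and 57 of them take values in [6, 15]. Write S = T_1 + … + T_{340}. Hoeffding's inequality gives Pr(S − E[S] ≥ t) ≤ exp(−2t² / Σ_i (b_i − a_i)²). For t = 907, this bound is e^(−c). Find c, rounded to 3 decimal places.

Σ(b_i − a_i)² = 283·10² + 57·9² = 32917.
c = 2t² / 32917 = 2·907² / 32917 = 49.9832.

49.983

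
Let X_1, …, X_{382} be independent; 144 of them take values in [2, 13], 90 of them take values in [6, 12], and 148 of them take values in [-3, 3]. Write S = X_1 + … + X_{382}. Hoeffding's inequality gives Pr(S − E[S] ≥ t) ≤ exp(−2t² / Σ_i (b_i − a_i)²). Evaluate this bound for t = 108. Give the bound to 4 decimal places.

0.4076

Σ(b_i − a_i)² = 144·11² + 90·6² + 148·6² = 25992.
Exponent = 2·108² / 25992 = 0.89751.
Bound = exp(−0.89751) = 0.40758.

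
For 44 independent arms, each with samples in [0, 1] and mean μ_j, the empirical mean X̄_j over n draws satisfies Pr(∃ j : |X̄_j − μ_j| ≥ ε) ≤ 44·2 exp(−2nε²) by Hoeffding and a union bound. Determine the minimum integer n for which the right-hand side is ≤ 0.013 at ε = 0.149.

199

Need 2·44·exp(−2nε²) ≤ 0.013, i.e. exp(−2nε²) ≤ 0.013/88.
So 2nε² ≥ ln(88/0.013) = 8.820143.
Hence n ≥ 8.820143/(2·0.149²) = 198.643.
The smallest integer n is 199.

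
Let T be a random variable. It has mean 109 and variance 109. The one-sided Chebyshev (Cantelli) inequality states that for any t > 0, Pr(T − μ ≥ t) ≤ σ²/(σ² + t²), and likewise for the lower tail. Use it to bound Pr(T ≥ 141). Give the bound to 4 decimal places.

Here σ² = 109 and t = 32, so σ² + t² = 1133.
Cantelli's bound: 109/1133 = 0.0962.

0.0962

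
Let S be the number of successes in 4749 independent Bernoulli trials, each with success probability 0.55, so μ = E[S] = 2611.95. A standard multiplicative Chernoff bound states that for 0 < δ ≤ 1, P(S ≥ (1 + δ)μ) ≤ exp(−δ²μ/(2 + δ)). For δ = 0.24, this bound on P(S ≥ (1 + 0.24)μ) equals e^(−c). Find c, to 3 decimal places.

67.164

c = δ²μ/(2 + δ) = 0.24²·2611.95/(2 + 0.24) = 67.1644.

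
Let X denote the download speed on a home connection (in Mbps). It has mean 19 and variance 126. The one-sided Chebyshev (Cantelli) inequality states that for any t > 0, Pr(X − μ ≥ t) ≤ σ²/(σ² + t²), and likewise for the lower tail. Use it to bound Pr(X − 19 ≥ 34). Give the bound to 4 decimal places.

Here σ² = 126 and t = 34, so σ² + t² = 1282.
Cantelli's bound: 126/1282 = 0.0983.

0.0983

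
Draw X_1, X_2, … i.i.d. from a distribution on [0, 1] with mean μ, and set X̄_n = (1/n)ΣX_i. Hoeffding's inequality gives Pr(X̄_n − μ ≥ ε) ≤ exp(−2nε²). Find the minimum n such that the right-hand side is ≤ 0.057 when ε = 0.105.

130

Require exp(−2nε²) ≤ 0.057, i.e. 2nε² ≥ ln(1/0.057) = 2.864704.
So n ≥ 2.864704 / (2·0.105²) = 129.919.
The smallest integer n is 130.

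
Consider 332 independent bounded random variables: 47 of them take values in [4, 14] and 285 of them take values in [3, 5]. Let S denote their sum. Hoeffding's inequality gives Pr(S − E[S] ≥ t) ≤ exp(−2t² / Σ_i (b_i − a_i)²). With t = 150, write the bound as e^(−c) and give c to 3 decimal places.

Σ(b_i − a_i)² = 47·10² + 285·2² = 5840.
c = 2t² / 5840 = 2·150² / 5840 = 7.7055.

7.705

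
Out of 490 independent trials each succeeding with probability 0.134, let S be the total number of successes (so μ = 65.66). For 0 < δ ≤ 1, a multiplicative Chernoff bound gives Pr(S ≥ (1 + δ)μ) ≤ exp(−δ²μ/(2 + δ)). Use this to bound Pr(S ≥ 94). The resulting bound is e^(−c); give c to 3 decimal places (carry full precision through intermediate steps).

5.030

Write 94 = (1 + δ)μ, so δ = 94/65.66 − 1 = 0.4316174…
Then the exponent is δ²μ/(2 + δ) = (94 − μ)² / (μ·(2 + δ)) = 5.030412.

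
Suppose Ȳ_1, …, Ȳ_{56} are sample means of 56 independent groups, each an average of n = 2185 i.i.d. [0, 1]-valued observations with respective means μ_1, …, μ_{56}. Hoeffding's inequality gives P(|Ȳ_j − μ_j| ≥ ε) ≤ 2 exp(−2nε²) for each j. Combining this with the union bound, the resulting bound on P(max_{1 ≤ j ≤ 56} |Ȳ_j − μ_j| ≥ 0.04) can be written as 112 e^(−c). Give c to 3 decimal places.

Union bound over the 56 events: P(max_{1 ≤ j ≤ 56} |Ȳ_j − μ_j| ≥ 0.04) ≤ 56·2·exp(−2nε²) = 112 exp(−2·2185·0.04²).
So c = 2·2185·0.04² = 6.9920.

6.992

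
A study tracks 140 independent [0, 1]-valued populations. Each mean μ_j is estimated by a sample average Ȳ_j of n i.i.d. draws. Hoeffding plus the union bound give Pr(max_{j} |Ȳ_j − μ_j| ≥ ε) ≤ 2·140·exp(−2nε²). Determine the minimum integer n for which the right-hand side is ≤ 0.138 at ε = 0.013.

Need 2·140·exp(−2nε²) ≤ 0.138, i.e. exp(−2nε²) ≤ 0.138/280.
So 2nε² ≥ ln(280/0.138) = 7.615291.
Hence n ≥ 7.615291/(2·0.013²) = 22530.447.
The smallest integer n is 22531.

22531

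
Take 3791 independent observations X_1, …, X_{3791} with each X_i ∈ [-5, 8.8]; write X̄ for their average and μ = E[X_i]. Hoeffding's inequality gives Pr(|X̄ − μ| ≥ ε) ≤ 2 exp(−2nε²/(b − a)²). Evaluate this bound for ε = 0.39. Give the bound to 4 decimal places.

0.0047

Exponent: 2nε²/(b − a)² = 2·3791·0.39² / 13.8² = 6.05557.
Bound = 2·exp(−6.05557) = 0.00469.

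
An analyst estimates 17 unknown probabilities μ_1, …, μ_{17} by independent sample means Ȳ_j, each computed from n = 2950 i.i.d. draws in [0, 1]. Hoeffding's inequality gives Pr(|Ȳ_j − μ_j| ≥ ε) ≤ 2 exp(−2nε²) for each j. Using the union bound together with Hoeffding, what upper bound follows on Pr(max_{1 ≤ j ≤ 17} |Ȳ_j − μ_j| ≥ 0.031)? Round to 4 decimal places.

0.1172

Per-experiment Hoeffding bound: 2·exp(−2·2950·0.031²) = 2·exp(−5.66990) = 0.0068964.
Union bound over 17 events: 17·0.0068964 = 0.11724.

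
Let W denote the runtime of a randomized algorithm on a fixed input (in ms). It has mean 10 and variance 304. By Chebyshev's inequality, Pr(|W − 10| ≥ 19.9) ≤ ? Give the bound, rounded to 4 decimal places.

0.7677

Chebyshev: Pr(|W − μ| ≥ t) ≤ Var(W)/t².
Bound = 304 / 396.01 = 0.7677.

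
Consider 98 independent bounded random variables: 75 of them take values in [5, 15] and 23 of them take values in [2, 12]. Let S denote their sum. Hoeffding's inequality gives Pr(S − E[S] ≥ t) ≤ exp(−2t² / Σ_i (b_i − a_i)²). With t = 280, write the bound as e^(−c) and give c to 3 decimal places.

Σ(b_i − a_i)² = 75·10² + 23·10² = 9800.
c = 2t² / 9800 = 2·280² / 9800 = 16.0000.

16.000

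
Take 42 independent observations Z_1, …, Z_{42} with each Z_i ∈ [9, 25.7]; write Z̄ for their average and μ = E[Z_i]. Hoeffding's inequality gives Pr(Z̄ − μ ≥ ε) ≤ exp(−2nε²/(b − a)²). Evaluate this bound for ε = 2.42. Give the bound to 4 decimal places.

0.1714

Exponent: 2nε²/(b − a)² = 2·42·2.42² / 16.7² = 1.76391.
Bound = exp(−1.76391) = 0.17137.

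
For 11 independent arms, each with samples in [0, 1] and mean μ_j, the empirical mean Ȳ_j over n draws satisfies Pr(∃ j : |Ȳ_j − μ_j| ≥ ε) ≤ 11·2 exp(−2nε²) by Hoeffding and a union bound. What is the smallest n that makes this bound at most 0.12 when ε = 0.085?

Need 2·11·exp(−2nε²) ≤ 0.12, i.e. exp(−2nε²) ≤ 0.12/22.
So 2nε² ≥ ln(22/0.12) = 5.211306.
Hence n ≥ 5.211306/(2·0.085²) = 360.644.
The smallest integer n is 361.

361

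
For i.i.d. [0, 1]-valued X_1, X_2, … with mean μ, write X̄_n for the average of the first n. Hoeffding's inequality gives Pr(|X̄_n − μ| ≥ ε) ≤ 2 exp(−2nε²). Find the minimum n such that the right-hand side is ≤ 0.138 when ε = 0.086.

181

Require 2·exp(−2nε²) ≤ 0.138, i.e. 2nε² ≥ ln(2/0.138) = 2.673649.
So n ≥ 2.673649 / (2·0.086²) = 180.750.
The smallest integer n is 181.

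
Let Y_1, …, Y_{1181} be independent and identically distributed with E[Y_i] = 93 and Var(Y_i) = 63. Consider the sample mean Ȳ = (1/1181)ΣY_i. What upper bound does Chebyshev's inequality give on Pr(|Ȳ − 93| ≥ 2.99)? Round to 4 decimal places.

Var(Ȳ) = Var(Y_i)/n = 63/1181 = 0.053345.
Chebyshev: Pr(|Ȳ − 93| ≥ 2.99) ≤ Var(Ȳ)/(2.99)² = 63/(1181·2.99²) = 0.0060.

0.0060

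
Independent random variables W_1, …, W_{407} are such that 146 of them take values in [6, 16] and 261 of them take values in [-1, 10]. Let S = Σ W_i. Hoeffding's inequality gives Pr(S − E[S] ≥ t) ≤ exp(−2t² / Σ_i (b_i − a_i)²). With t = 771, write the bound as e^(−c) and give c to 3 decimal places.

Σ(b_i − a_i)² = 146·10² + 261·11² = 46181.
c = 2t² / 46181 = 2·771² / 46181 = 25.7440.

25.744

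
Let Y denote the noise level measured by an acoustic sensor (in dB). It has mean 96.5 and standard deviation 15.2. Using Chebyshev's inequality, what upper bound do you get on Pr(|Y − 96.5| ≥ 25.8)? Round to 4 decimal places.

0.3471

Chebyshev: Pr(|Y − μ| ≥ t) ≤ Var(Y)/t².
Var(Y) = σ² = 15.2² = 231.04.
Bound = 231.04 / 665.64 = 0.3471.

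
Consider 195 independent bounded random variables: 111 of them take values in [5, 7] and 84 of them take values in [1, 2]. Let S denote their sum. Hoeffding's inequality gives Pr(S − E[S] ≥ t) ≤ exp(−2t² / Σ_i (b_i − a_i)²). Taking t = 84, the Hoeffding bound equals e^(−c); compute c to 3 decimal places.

26.727

Σ(b_i − a_i)² = 111·2² + 84·1² = 528.
c = 2t² / 528 = 2·84² / 528 = 26.7273.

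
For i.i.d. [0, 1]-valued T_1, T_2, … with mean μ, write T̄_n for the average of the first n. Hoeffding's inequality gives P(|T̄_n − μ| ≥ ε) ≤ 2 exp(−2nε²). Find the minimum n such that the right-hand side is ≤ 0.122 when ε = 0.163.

Require 2·exp(−2nε²) ≤ 0.122, i.e. 2nε² ≥ ln(2/0.122) = 2.796881.
So n ≥ 2.796881 / (2·0.163²) = 52.634.
The smallest integer n is 53.

53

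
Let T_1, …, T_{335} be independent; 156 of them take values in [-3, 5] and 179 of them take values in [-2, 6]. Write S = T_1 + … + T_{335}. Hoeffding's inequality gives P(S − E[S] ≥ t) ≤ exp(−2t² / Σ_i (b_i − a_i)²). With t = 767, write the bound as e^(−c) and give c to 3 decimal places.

54.878

Σ(b_i − a_i)² = 156·8² + 179·8² = 21440.
c = 2t² / 21440 = 2·767² / 21440 = 54.8777.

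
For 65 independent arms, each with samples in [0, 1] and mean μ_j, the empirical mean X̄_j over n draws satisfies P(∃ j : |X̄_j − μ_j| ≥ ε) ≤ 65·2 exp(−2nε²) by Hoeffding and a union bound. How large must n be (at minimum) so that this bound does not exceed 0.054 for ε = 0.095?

432

Need 2·65·exp(−2nε²) ≤ 0.054, i.e. exp(−2nε²) ≤ 0.054/130.
So 2nε² ≥ ln(130/0.054) = 7.786306.
Hence n ≥ 7.786306/(2·0.095²) = 431.374.
The smallest integer n is 432.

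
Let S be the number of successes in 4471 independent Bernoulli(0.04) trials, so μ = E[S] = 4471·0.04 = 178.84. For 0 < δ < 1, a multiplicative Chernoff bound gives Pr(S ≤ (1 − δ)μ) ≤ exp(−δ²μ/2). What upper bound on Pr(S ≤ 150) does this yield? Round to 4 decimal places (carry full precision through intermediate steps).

Write 150 = (1 − δ)μ, so δ = 1 − 150/178.84 = 0.1612615…
Then the exponent is δ²μ/2 = (μ − 150)²/(2μ) = 2.325390.
Bound = exp(−2.325390) = 0.09775.

0.0977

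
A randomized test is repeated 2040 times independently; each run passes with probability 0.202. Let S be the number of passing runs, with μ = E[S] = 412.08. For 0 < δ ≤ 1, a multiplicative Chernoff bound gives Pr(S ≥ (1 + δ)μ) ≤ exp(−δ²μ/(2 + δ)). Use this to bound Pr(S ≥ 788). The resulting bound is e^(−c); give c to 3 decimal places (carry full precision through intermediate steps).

Write 788 = (1 + δ)μ, so δ = 788/412.08 − 1 = 0.91225…
Then the exponent is δ²μ/(2 + δ) = (788 − μ)² / (μ·(2 + δ)) = 117.755355.

117.755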